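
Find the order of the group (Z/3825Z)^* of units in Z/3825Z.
(Z/3825Z)^* consists of the classes a with gcd(a, 3825) = 1, so its order is φ(3825). φ is multiplicative, with φ(p^e) = p^e − p^(e−1). Factorise 3825 = 3^2 · 5^2 · 17. Then
  φ(3825) = (3^2 − 3^1) · (5^2 − 5^1) · (17 − 1) = 6 · 20 · 16 = 1920.
Thus |(Z/3825Z)^*| = 1920.

Final answer: |(Z/3825Z)^*| = 1920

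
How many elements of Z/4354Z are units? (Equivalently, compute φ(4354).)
An element a ∈ Z/4354Z is a unit iff gcd(a, 4354) = 1, so the number of units is φ(4354). φ is multiplicative, with φ(p^e) = p^e − p^(e−1). Factorise 4354 = 2 · 7 · 311. Then
  φ(4354) = (2 − 1) · (7 − 1) · (311 − 1) = 1 · 6 · 310 = 1860.

Final answer: Z/4354Z has φ(4354) = 1860 units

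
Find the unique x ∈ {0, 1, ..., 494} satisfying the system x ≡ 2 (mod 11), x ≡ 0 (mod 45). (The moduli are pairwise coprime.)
x ≡ 90 (mod 495); the representative in [0, 495) is 90

The moduli 11, 45 are pairwise coprime, so by the CRT there is a unique solution mod 11·45 = 495.
Solve by successive substitution. Start with x ≡ 2 (mod 11).
  Combine with x ≡ 0 (mod 45): write x = 2 + 11·t and require 2 + 11·t ≡ 0 (mod 45), i.e. 11·t ≡ 0 − 2 ≡ 43 (mod 45). Since 11^(−1) ≡ 41 (mod 45), t ≡ 41·43 ≡ 8 (mod 45). So x ≡ 2 + 11·8 = 90 (mod 495).
Unique solution in [0, 495): x = 90.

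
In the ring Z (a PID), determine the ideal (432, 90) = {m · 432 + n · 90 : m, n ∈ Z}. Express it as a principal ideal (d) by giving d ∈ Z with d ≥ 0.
(432, 90) = (18); d = 18

In the PID Z, (a, b) is generated by gcd(a, b). Compute gcd(432, 90) with the extended Euclidean algorithm, tracking rows (r, s, t) with s·432 + t·90 = r:
  row A: (432, 1, 0)   [1·432 + 0·90 = 432]
  row B: (90, 0, 1)   [0·432 + 1·90 = 90]
  432 = 4·90 + 72   → row C = row A − 4·row B = (72, 1, −4)   [check: 1·432 − 4·90 = 72]
  90 = 1·72 + 18   → row D = row B − 1·row C = (18, −1, 5)   [check: −1·432 + 5·90 = 18]
  72 = 4·18 + 0   → remainder 0, stop. gcd = 18 (last nonzero row D).
So gcd(432, 90) = 18, with Bézout identity −1·432 + 5·90 = 18. Containment (⊇): the Bézout identity exhibits 18 as an element of (432, 90), giving (18) ⊆ (432, 90). Containment (⊆): since 18 | 432 and 18 | 90 (432 = 18·24, 90 = 18·5), every Z-linear combination of 432 and 90 is divisible by 18, so (432, 90) ⊆ (18). Therefore (432, 90) = (18), d = 18.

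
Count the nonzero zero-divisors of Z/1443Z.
Z/1443Z has 578 nonzero zero-divisors

In Z/1443Z each nonzero element is either a unit (gcd with 1443 is 1) or a zero-divisor (gcd > 1). The number of units is φ(1443): factorise 1443 = 3 · 13 · 37, so φ(1443) = (3 − 1) · (13 − 1) · (37 − 1) = 2 · 12 · 36 = 864. The nonzero elements number 1443 − 1 = 1442. Hence the nonzero zero-divisors number 1442 − 864 = 578.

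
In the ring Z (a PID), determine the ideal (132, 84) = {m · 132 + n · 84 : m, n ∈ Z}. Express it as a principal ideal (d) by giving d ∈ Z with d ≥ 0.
In the PID Z, (a, b) is generated by gcd(a, b). Compute gcd(132, 84) with the extended Euclidean algorithm, tracking rows (r, s, t) with s·132 + t·84 = r:
  row A: (132, 1, 0)   [1·132 + 0·84 = 132]
  row B: (84, 0, 1)   [0·132 + 1·84 = 84]
  132 = 1·84 + 48   → row C = row A − 1·row B = (48, 1, −1)   [check: 1·132 − 1·84 = 48]
  84 = 1·48 + 36   → row D = row B − 1·row C = (36, −1, 2)   [check: −1·132 + 2·84 = 36]
  48 = 1·36 + 12   → row E = row C − 1·row D = (12, 2, −3)   [check: 2·132 − 3·84 = 12]
  36 = 3·12 + 0   → remainder 0, stop. gcd = 12 (last nonzero row E).
So gcd(132, 84) = 12, with Bézout identity 2·132 − 3·84 = 12. Containment (⊇): the Bézout identity exhibits 12 as an element of (132, 84), giving (12) ⊆ (132, 84). Containment (⊆): since 12 | 132 and 12 | 84 (132 = 12·11, 84 = 12·7), every Z-linear combination of 132 and 84 is divisible by 12, so (132, 84) ⊆ (12). Therefore (132, 84) = (12), d = 12.

Final answer: (132, 84) = (12); d = 12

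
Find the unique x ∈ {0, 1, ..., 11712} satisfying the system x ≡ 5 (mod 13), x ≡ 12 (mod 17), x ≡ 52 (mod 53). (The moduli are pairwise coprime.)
The moduli 13, 17, 53 are pairwise coprime, so by the CRT there is a unique solution mod 13·17·53 = 11713.
Solve by successive substitution. Start with x ≡ 5 (mod 13).
  Combine with x ≡ 12 (mod 17): write x = 5 + 13·t and require 5 + 13·t ≡ 12 (mod 17), i.e. 13·t ≡ 12 − 5 ≡ 7 (mod 17). Since 13^(−1) ≡ 4 (mod 17), t ≡ 4·7 ≡ 11 (mod 17). So x ≡ 5 + 13·11 = 148 (mod 221).
  Combine with x ≡ 52 (mod 53): write x = 148 + 221·t and require 148 + 221·t ≡ 52 (mod 53), i.e. 221·t ≡ 52 − 148 ≡ 10 (mod 53). Since 221^(−1) ≡ 6 (mod 53) (221 ≡ 9 (mod 53)), t ≡ 6·10 ≡ 7 (mod 53). So x ≡ 148 + 221·7 = 1695 (mod 11713).
Unique solution in [0, 11713): x = 1695.

Final answer: x ≡ 1695 (mod 11713); the representative in [0, 11713) is 1695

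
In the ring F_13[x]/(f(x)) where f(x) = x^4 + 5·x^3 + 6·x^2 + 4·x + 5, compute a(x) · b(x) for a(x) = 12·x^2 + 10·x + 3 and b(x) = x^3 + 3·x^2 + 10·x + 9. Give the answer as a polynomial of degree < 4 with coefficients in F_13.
Multiply as integer polynomials: a · b = 12·x^5 + 46·x^4 + 153·x^3 + 217·x^2 + 120·x + 27. Reducing coefficients mod 13: a · b ≡ 12·x^5 + 7·x^4 + 10·x^3 + 9·x^2 + 3·x + 1. Now divide by f(x) = x^4 + 5·x^3 + 6·x^2 + 4·x + 5 in F_13[x], eliminating the leading term at each step:
  leading term 12·x^5: subtract (12·x)·f(x) = 12·x^5 + 8·x^4 + 7·x^3 + 9·x^2 + 8·x, leaving 12·x^4 + 3·x^3 + 8·x + 1 (coefficients mod 13)
  leading term 12·x^4: subtract (12)·f(x) = 12·x^4 + 8·x^3 + 7·x^2 + 9·x + 8, leaving 8·x^3 + 6·x^2 + 12·x + 6 (coefficients mod 13)
The degree is now < 4, so this is the remainder. Hence a · b ≡ 8·x^3 + 6·x^2 + 12·x + 6 in F_13[x]/(f).

Final answer: a · b ≡ 8·x^3 + 6·x^2 + 12·x + 6 (mod f(x))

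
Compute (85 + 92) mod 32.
Reduce the summands first: 85 ≡ 21, 92 ≡ 28 (mod 32), so 85 + 92 ≡ 21 + 28 (mod 32). 21 + 28 = 49; 49 = 1·32 + 17, so (85 + 92) mod 32 = 17.

Final answer: 17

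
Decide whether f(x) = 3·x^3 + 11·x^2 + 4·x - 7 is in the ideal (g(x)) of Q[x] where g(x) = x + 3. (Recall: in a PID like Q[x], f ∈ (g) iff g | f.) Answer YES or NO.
In Q[x] the ideal (g) consists of all multiples of g, so f ∈ (g) iff g | f, i.e. iff the remainder of f on division by g is 0. Divide f by g (g is monic, so eliminate the leading term of the running remainder at each step):
  leading term 3·x^3: subtract (3·x^2)·g(x) = 3·x^3 + 9·x^2, leaving 2·x^2 + 4·x - 7
  leading term 2·x^2: subtract (2·x)·g(x) = 2·x^2 + 6·x, leaving -2·x - 7
  leading term -2·x: subtract (-2)·g(x) = -2·x - 6, leaving -1
The remainder r(x) = -1 ≠ 0 (and deg r < deg g), so g ∤ f, i.e. f ∉ (g).

Final answer: NO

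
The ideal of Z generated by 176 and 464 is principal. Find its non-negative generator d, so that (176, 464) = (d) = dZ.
In the PID Z, (a, b) is generated by gcd(a, b). Compute gcd(464, 176) with the extended Euclidean algorithm, tracking rows (r, s, t) with s·464 + t·176 = r:
  row A: (464, 1, 0)   [1·464 + 0·176 = 464]
  row B: (176, 0, 1)   [0·464 + 1·176 = 176]
  464 = 2·176 + 112   → row C = row A − 2·row B = (112, 1, −2)   [check: 1·464 − 2·176 = 112]
  176 = 1·112 + 64   → row D = row B − 1·row C = (64, −1, 3)   [check: −1·464 + 3·176 = 64]
  112 = 1·64 + 48   → row E = row C − 1·row D = (48, 2, −5)   [check: 2·464 − 5·176 = 48]
  64 = 1·48 + 16   → row F = row D − 1·row E = (16, −3, 8)   [check: −3·464 + 8·176 = 16]
  48 = 3·16 + 0   → remainder 0, stop. gcd = 16 (last nonzero row F).
So gcd(176, 464) = 16, with Bézout identity −3·464 + 8·176 = 16. Containment (⊇): the Bézout identity exhibits 16 as an element of (176, 464), giving (16) ⊆ (176, 464). Containment (⊆): since 16 | 176 and 16 | 464 (176 = 16·11, 464 = 16·29), every Z-linear combination of 176 and 464 is divisible by 16, so (176, 464) ⊆ (16). Therefore (176, 464) = (16), d = 16.

Final answer: (176, 464) = (16); d = 16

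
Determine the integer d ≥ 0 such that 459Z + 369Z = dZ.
(459, 369) = (9); d = 9

In the PID Z, (a, b) is generated by gcd(a, b). Compute gcd(459, 369) with the extended Euclidean algorithm, tracking rows (r, s, t) with s·459 + t·369 = r:
  row A: (459, 1, 0)   [1·459 + 0·369 = 459]
  row B: (369, 0, 1)   [0·459 + 1·369 = 369]
  459 = 1·369 + 90   → row C = row A − 1·row B = (90, 1, −1)   [check: 1·459 − 1·369 = 90]
  369 = 4·90 + 9   → row D = row B − 4·row C = (9, −4, 5)   [check: −4·459 + 5·369 = 9]
  90 = 10·9 + 0   → remainder 0, stop. gcd = 9 (last nonzero row D).
So gcd(459, 369) = 9, with Bézout identity −4·459 + 5·369 = 9. Containment (⊇): the Bézout identity exhibits 9 as an element of (459, 369), giving (9) ⊆ (459, 369). Containment (⊆): since 9 | 459 and 9 | 369 (459 = 9·51, 369 = 9·41), every Z-linear combination of 459 and 369 is divisible by 9, so (459, 369) ⊆ (9). Therefore (459, 369) = (9), d = 9.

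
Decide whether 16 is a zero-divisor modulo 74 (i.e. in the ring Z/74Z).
YES

gcd(16, 74) = 2 > 1, so 16 is not a unit in Z/74Z. In Z/nZ every nonzero non-unit is a zero-divisor: explicitly, take b = 74/gcd = 37 ≠ 0 (mod 74); then 16·37 = 592 = 8·74, i.e. 16·37 ≡ 0 (mod 74). So 16 is a zero-divisor.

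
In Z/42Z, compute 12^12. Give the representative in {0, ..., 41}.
Use repeated squaring. Binary(12) = 1100. Walk through the bits of the exponent 12 left-to-right: at each bit after the leading one, square the running value, then multiply by 12 if the bit is 1 (always reducing mod 42):
  bit 1 = 1 (leading): start with 12.
  bit 2 = 1: square 12^2 = 144 ≡ 18; bit is 1, so multiply 18·12 = 216 ≡ 6 (mod 42).
  bit 3 = 0: square 6^2 = 36 (mod 42).
  bit 4 = 0: square 36^2 = 1296 ≡ 36 (mod 42).
Final value: 12^12 ≡ 36 (mod 42).

Final answer: 36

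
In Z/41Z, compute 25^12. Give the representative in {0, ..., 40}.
Use repeated squaring. Binary(12) = 1100. Walk through the bits of the exponent 12 left-to-right: at each bit after the leading one, square the running value, then multiply by 25 if the bit is 1 (always reducing mod 41):
  bit 1 = 1 (leading): start with 25.
  bit 2 = 1: square 25^2 = 625 ≡ 10; bit is 1, so multiply 10·25 = 250 ≡ 4 (mod 41).
  bit 3 = 0: square 4^2 = 16 (mod 41).
  bit 4 = 0: square 16^2 = 256 ≡ 10 (mod 41).
Final value: 25^12 ≡ 10 (mod 41).

Final answer: 10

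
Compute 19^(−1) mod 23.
19^(−1) ≡ 17 (mod 23)

Apply the extended Euclidean algorithm to (23, 19), tracking rows (r, s, t) with s·23 + t·19 = r. Each division r_prev = q·r_cur + r_new produces the new row as (previous row) − q·(current row):
  row A: (23, 1, 0)   [1·23 + 0·19 = 23]
  row B: (19, 0, 1)   [0·23 + 1·19 = 19]
  23 = 1·19 + 4   → row C = row A − 1·row B = (4, 1, −1)   [check: 1·23 − 1·19 = 4]
  19 = 4·4 + 3   → row D = row B − 4·row C = (3, −4, 5)   [check: −4·23 + 5·19 = 3]
  4 = 1·3 + 1   → row E = row C − 1·row D = (1, 5, −6)   [check: 5·23 − 6·19 = 1]
  3 = 3·1 + 0   → remainder 0, stop. gcd = 1 (last nonzero row E).
The gcd is 1, so 19 is invertible mod 23. The last nonzero row gives 5·23 − 6·19 = 1, so t = −6. So 19^(−1) ≡ −6 ≡ 17 (mod 23). Verify: 19 · 17 = 323 ≡ 1 (mod 23). ✓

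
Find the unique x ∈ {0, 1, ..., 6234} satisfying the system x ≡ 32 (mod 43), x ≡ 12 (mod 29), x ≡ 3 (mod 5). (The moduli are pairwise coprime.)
The moduli 43, 29, 5 are pairwise coprime, so by the CRT there is a unique solution mod 43·29·5 = 6235.
Solve by successive substitution. Start with x ≡ 32 (mod 43).
  Combine with x ≡ 12 (mod 29): write x = 32 + 43·t and require 32 + 43·t ≡ 12 (mod 29), i.e. 43·t ≡ 12 − 32 ≡ 9 (mod 29). Since 43^(−1) ≡ 27 (mod 29) (43 ≡ 14 (mod 29)), t ≡ 27·9 ≡ 11 (mod 29). So x ≡ 32 + 43·11 = 505 (mod 1247).
  Combine with x ≡ 3 (mod 5): write x = 505 + 1247·t and require 505 + 1247·t ≡ 3 (mod 5), i.e. 1247·t ≡ 3 − 505 ≡ 3 (mod 5). Since 1247^(−1) ≡ 3 (mod 5) (1247 ≡ 2 (mod 5)), t ≡ 3·3 ≡ 4 (mod 5). So x ≡ 505 + 1247·4 = 5493 (mod 6235).
Unique solution in [0, 6235): x = 5493.

Final answer: x ≡ 5493 (mod 6235); the representative in [0, 6235) is 5493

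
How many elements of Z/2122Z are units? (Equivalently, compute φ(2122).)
An element a ∈ Z/2122Z is a unit iff gcd(a, 2122) = 1, so the number of units is φ(2122). φ is multiplicative, with φ(p^e) = p^e − p^(e−1). Factorise 2122 = 2 · 1061. Then
  φ(2122) = (2 − 1) · (1061 − 1) = 1 · 1060 = 1060.

Final answer: Z/2122Z has φ(2122) = 1060 units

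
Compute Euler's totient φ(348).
φ is multiplicative, with φ(p^e) = p^e − p^(e−1). Factorise 348 = 2^2 · 3 · 29. Then
  φ(348) = (2^2 − 2^1) · (3 − 1) · (29 − 1) = 2 · 2 · 28 = 112.

Final answer: φ(348) = 112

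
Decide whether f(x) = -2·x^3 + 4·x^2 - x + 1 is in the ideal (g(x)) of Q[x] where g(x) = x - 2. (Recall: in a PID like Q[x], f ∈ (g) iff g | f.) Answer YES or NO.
In Q[x] the ideal (g) consists of all multiples of g, so f ∈ (g) iff g | f, i.e. iff the remainder of f on division by g is 0. Divide f by g (g is monic, so eliminate the leading term of the running remainder at each step):
  leading term -2·x^3: subtract (-2·x^2)·g(x) = -2·x^3 + 4·x^2, leaving 1 - x
  leading term -x: subtract (-1)·g(x) = 2 - x, leaving -1
The remainder r(x) = -1 ≠ 0 (and deg r < deg g), so g ∤ f, i.e. f ∉ (g).

Final answer: NO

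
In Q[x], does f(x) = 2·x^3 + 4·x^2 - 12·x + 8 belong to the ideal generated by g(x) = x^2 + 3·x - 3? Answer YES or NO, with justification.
NO

In Q[x] the ideal (g) consists of all multiples of g, so f ∈ (g) iff g | f, i.e. iff the remainder of f on division by g is 0. Divide f by g (g is monic, so eliminate the leading term of the running remainder at each step):
  leading term 2·x^3: subtract (2·x)·g(x) = 2·x^3 + 6·x^2 - 6·x, leaving -2·x^2 - 6·x + 8
  leading term -2·x^2: subtract (-2)·g(x) = -2·x^2 - 6·x + 6, leaving 2
The remainder r(x) = 2 ≠ 0 (and deg r < deg g), so g ∤ f, i.e. f ∉ (g).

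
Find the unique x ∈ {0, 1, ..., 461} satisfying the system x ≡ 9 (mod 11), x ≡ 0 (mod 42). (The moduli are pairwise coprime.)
The moduli 11, 42 are pairwise coprime, so by the CRT there is a unique solution mod 11·42 = 462.
Solve by successive substitution. Start with x ≡ 9 (mod 11).
  Combine with x ≡ 0 (mod 42): write x = 9 + 11·t and require 9 + 11·t ≡ 0 (mod 42), i.e. 11·t ≡ 0 − 9 ≡ 33 (mod 42). Since 11^(−1) ≡ 23 (mod 42), t ≡ 23·33 ≡ 3 (mod 42). So x ≡ 9 + 11·3 = 42 (mod 462).
Unique solution in [0, 462): x = 42.

Final answer: x ≡ 42 (mod 462); the representative in [0, 462) is 42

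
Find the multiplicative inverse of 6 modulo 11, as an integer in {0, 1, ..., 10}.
Apply the extended Euclidean algorithm to (11, 6), tracking rows (r, s, t) with s·11 + t·6 = r. Each division r_prev = q·r_cur + r_new produces the new row as (previous row) − q·(current row):
  row A: (11, 1, 0)   [1·11 + 0·6 = 11]
  row B: (6, 0, 1)   [0·11 + 1·6 = 6]
  11 = 1·6 + 5   → row C = row A − 1·row B = (5, 1, −1)   [check: 1·11 − 1·6 = 5]
  6 = 1·5 + 1   → row D = row B − 1·row C = (1, −1, 2)   [check: −1·11 + 2·6 = 1]
  5 = 5·1 + 0   → remainder 0, stop. gcd = 1 (last nonzero row D).
The gcd is 1, so 6 is invertible mod 11. The last nonzero row gives −1·11 + 2·6 = 1, so t = 2. So 6^(−1) ≡ 2 (mod 11). Verify: 6 · 2 = 12 ≡ 1 (mod 11). ✓

Final answer: 6^(−1) ≡ 2 (mod 11)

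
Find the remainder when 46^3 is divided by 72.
Use repeated squaring. Binary(3) = 11. Walk through the bits of the exponent 3 left-to-right: at each bit after the leading one, square the running value, then multiply by 46 if the bit is 1 (always reducing mod 72):
  bit 1 = 1 (leading): start with 46.
  bit 2 = 1: square 46^2 = 2116 ≡ 28; bit is 1, so multiply 28·46 = 1288 ≡ 64 (mod 72).
Final value: 46^3 ≡ 64 (mod 72).

Final answer: 64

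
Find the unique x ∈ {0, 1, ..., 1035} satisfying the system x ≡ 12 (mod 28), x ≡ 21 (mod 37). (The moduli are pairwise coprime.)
x ≡ 1020 (mod 1036); the representative in [0, 1036) is 1020

The moduli 28, 37 are pairwise coprime, so by the CRT there is a unique solution mod 28·37 = 1036.
Solve by successive substitution. Start with x ≡ 12 (mod 28).
  Combine with x ≡ 21 (mod 37): write x = 12 + 28·t and require 12 + 28·t ≡ 21 (mod 37), i.e. 28·t ≡ 21 − 12 ≡ 9 (mod 37). Since 28^(−1) ≡ 4 (mod 37), t ≡ 4·9 ≡ 36 (mod 37). So x ≡ 12 + 28·36 = 1020 (mod 1036).
Unique solution in [0, 1036): x = 1020.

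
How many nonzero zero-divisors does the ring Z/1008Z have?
Z/1008Z has 719 nonzero zero-divisors

In Z/1008Z each nonzero element is either a unit (gcd with 1008 is 1) or a zero-divisor (gcd > 1). The number of units is φ(1008): factorise 1008 = 2^4 · 3^2 · 7, so φ(1008) = (2^4 − 2^3) · (3^2 − 3^1) · (7 − 1) = 8 · 6 · 6 = 288. The nonzero elements number 1008 − 1 = 1007. Hence the nonzero zero-divisors number 1007 − 288 = 719.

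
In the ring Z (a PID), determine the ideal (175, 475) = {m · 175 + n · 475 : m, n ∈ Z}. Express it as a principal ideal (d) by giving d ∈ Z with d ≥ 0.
(175, 475) = (25); d = 25

In the PID Z, (a, b) is generated by gcd(a, b). Compute gcd(475, 175) with the extended Euclidean algorithm, tracking rows (r, s, t) with s·475 + t·175 = r:
  row A: (475, 1, 0)   [1·475 + 0·175 = 475]
  row B: (175, 0, 1)   [0·475 + 1·175 = 175]
  475 = 2·175 + 125   → row C = row A − 2·row B = (125, 1, −2)   [check: 1·475 − 2·175 = 125]
  175 = 1·125 + 50   → row D = row B − 1·row C = (50, −1, 3)   [check: −1·475 + 3·175 = 50]
  125 = 2·50 + 25   → row E = row C − 2·row D = (25, 3, −8)   [check: 3·475 − 8·175 = 25]
  50 = 2·25 + 0   → remainder 0, stop. gcd = 25 (last nonzero row E).
So gcd(175, 475) = 25, with Bézout identity 3·475 − 8·175 = 25. Containment (⊇): the Bézout identity exhibits 25 as an element of (175, 475), giving (25) ⊆ (175, 475). Containment (⊆): since 25 | 175 and 25 | 475 (175 = 25·7, 475 = 25·19), every Z-linear combination of 175 and 475 is divisible by 25, so (175, 475) ⊆ (25). Therefore (175, 475) = (25), d = 25.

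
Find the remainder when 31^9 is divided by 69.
55

Use repeated squaring. Binary(9) = 1001. Walk through the bits of the exponent 9 left-to-right: at each bit after the leading one, square the running value, then multiply by 31 if the bit is 1 (always reducing mod 69):
  bit 1 = 1 (leading): start with 31.
  bit 2 = 0: square 31^2 = 961 ≡ 64 (mod 69).
  bit 3 = 0: square 64^2 = 4096 ≡ 25 (mod 69).
  bit 4 = 1: square 25^2 = 625 ≡ 4; bit is 1, so multiply 4·31 = 124 ≡ 55 (mod 69).
Final value: 31^9 ≡ 55 (mod 69).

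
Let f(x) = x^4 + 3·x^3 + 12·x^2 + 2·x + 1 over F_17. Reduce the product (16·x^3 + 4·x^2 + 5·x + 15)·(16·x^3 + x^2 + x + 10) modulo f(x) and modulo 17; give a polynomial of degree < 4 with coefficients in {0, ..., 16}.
a · b ≡ 14·x^3 + 6·x^2 + 2·x + 4 (mod f(x))

Multiply as integer polynomials: a · b = 256·x^6 + 80·x^5 + 100·x^4 + 409·x^3 + 60·x^2 + 65·x + 150. Reducing coefficients mod 17: a · b ≡ x^6 + 12·x^5 + 15·x^4 + x^3 + 9·x^2 + 14·x + 14. Now divide by f(x) = x^4 + 3·x^3 + 12·x^2 + 2·x + 1 in F_17[x], eliminating the leading term at each step:
  leading term x^6: subtract (x^2)·f(x) = x^6 + 3·x^5 + 12·x^4 + 2·x^3 + x^2, leaving 9·x^5 + 3·x^4 + 16·x^3 + 8·x^2 + 14·x + 14 (coefficients mod 17)
  leading term 9·x^5: subtract (9·x)·f(x) = 9·x^5 + 10·x^4 + 6·x^3 + x^2 + 9·x, leaving 10·x^4 + 10·x^3 + 7·x^2 + 5·x + 14 (coefficients mod 17)
  leading term 10·x^4: subtract (10)·f(x) = 10·x^4 + 13·x^3 + x^2 + 3·x + 10, leaving 14·x^3 + 6·x^2 + 2·x + 4 (coefficients mod 17)
The degree is now < 4, so this is the remainder. Hence a · b ≡ 14·x^3 + 6·x^2 + 2·x + 4 in F_17[x]/(f).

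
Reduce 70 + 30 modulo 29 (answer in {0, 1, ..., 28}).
Reduce the summands first: 70 ≡ 12, 30 ≡ 1 (mod 29), so 70 + 30 ≡ 12 + 1 (mod 29). 12 + 1 = 13; 13 = 0·29 + 13, so (70 + 30) mod 29 = 13.

Final answer: 13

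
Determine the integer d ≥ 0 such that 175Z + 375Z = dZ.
(175, 375) = (25); d = 25

In the PID Z, (a, b) is generated by gcd(a, b). Compute gcd(375, 175) with the extended Euclidean algorithm, tracking rows (r, s, t) with s·375 + t·175 = r:
  row A: (375, 1, 0)   [1·375 + 0·175 = 375]
  row B: (175, 0, 1)   [0·375 + 1·175 = 175]
  375 = 2·175 + 25   → row C = row A − 2·row B = (25, 1, −2)   [check: 1·375 − 2·175 = 25]
  175 = 7·25 + 0   → remainder 0, stop. gcd = 25 (last nonzero row C).
So gcd(175, 375) = 25, with Bézout identity 1·375 − 2·175 = 25. Containment (⊇): the Bézout identity exhibits 25 as an element of (175, 375), giving (25) ⊆ (175, 375). Containment (⊆): since 25 | 175 and 25 | 375 (175 = 25·7, 375 = 25·15), every Z-linear combination of 175 and 375 is divisible by 25, so (175, 375) ⊆ (25). Therefore (175, 375) = (25), d = 25.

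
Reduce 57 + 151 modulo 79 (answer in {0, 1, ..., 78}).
50

Reduce the summands first: 151 ≡ 72 (mod 79), so 57 + 151 ≡ 57 + 72 (mod 79). 57 + 72 = 129; 129 = 1·79 + 50, so (57 + 151) mod 79 = 50.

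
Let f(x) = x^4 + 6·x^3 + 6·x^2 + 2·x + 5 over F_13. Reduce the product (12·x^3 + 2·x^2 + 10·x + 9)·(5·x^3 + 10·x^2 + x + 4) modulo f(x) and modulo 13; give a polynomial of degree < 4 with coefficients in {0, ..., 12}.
a · b ≡ 4·x^3 + 9·x + 12 (mod f(x))

Multiply as integer polynomials: a · b = 60·x^6 + 130·x^5 + 82·x^4 + 195·x^3 + 108·x^2 + 49·x + 36. Reducing coefficients mod 13: a · b ≡ 8·x^6 + 4·x^4 + 4·x^2 + 10·x + 10. Now divide by f(x) = x^4 + 6·x^3 + 6·x^2 + 2·x + 5 in F_13[x], eliminating the leading term at each step:
  leading term 8·x^6: subtract (8·x^2)·f(x) = 8·x^6 + 9·x^5 + 9·x^4 + 3·x^3 + x^2, leaving 4·x^5 + 8·x^4 + 10·x^3 + 3·x^2 + 10·x + 10 (coefficients mod 13)
  leading term 4·x^5: subtract (4·x)·f(x) = 4·x^5 + 11·x^4 + 11·x^3 + 8·x^2 + 7·x, leaving 10·x^4 + 12·x^3 + 8·x^2 + 3·x + 10 (coefficients mod 13)
  leading term 10·x^4: subtract (10)·f(x) = 10·x^4 + 8·x^3 + 8·x^2 + 7·x + 11, leaving 4·x^3 + 9·x + 12 (coefficients mod 13)
The degree is now < 4, so this is the remainder. Hence a · b ≡ 4·x^3 + 9·x + 12 in F_13[x]/(f).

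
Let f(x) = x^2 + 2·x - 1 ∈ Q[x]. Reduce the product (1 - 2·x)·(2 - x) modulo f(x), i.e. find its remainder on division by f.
First multiply in Q[x] without reducing: a · b = 2·x^2 - 5·x + 2. Now divide by f(x) = x^2 + 2·x - 1, eliminating the leading term at each step:
  leading term 2·x^2: subtract (2)·f(x) = 2·x^2 + 4·x - 2, leaving 4 - 9·x
The degree is now < 2, so this is the remainder. Hence a · b ≡ 4 - 9·x in Q[x]/(f).

Final answer: a · b ≡ 4 - 9·x (mod f(x))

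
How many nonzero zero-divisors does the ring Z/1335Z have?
Z/1335Z has 630 nonzero zero-divisors

In Z/1335Z each nonzero element is either a unit (gcd with 1335 is 1) or a zero-divisor (gcd > 1). The number of units is φ(1335): factorise 1335 = 3 · 5 · 89, so φ(1335) = (3 − 1) · (5 − 1) · (89 − 1) = 2 · 4 · 88 = 704. The nonzero elements number 1335 − 1 = 1334. Hence the nonzero zero-divisors number 1334 − 704 = 630.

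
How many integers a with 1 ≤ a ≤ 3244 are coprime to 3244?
1620

The number of a ∈ {1, ..., 3244} with gcd(a, 3244) = 1 is by definition Euler's totient φ(3244). φ is multiplicative, with φ(p^e) = p^e − p^(e−1). Factorise 3244 = 2^2 · 811. Then
  φ(3244) = (2^2 − 2^1) · (811 − 1) = 2 · 810 = 1620.
So there are 1620 such integers.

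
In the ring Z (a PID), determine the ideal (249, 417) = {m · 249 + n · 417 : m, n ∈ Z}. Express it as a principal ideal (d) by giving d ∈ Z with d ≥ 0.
In the PID Z, (a, b) is generated by gcd(a, b). Compute gcd(417, 249) with the extended Euclidean algorithm, tracking rows (r, s, t) with s·417 + t·249 = r:
  row A: (417, 1, 0)   [1·417 + 0·249 = 417]
  row B: (249, 0, 1)   [0·417 + 1·249 = 249]
  417 = 1·249 + 168   → row C = row A − 1·row B = (168, 1, −1)   [check: 1·417 − 1·249 = 168]
  249 = 1·168 + 81   → row D = row B − 1·row C = (81, −1, 2)   [check: −1·417 + 2·249 = 81]
  168 = 2·81 + 6   → row E = row C − 2·row D = (6, 3, −5)   [check: 3·417 − 5·249 = 6]
  81 = 13·6 + 3   → row F = row D − 13·row E = (3, −40, 67)   [check: −40·417 + 67·249 = 3]
  6 = 2·3 + 0   → remainder 0, stop. gcd = 3 (last nonzero row F).
So gcd(249, 417) = 3, with Bézout identity −40·417 + 67·249 = 3. Containment (⊇): the Bézout identity exhibits 3 as an element of (249, 417), giving (3) ⊆ (249, 417). Containment (⊆): since 3 | 249 and 3 | 417 (249 = 3·83, 417 = 3·139), every Z-linear combination of 249 and 417 is divisible by 3, so (249, 417) ⊆ (3). Therefore (249, 417) = (3), d = 3.

Final answer: (249, 417) = (3); d = 3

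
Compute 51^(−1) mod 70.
51^(−1) ≡ 11 (mod 70)

Apply the extended Euclidean algorithm to (70, 51), tracking rows (r, s, t) with s·70 + t·51 = r. Each division r_prev = q·r_cur + r_new produces the new row as (previous row) − q·(current row):
  row A: (70, 1, 0)   [1·70 + 0·51 = 70]
  row B: (51, 0, 1)   [0·70 + 1·51 = 51]
  70 = 1·51 + 19   → row C = row A − 1·row B = (19, 1, −1)   [check: 1·70 − 1·51 = 19]
  51 = 2·19 + 13   → row D = row B − 2·row C = (13, −2, 3)   [check: −2·70 + 3·51 = 13]
  19 = 1·13 + 6   → row E = row C − 1·row D = (6, 3, −4)   [check: 3·70 − 4·51 = 6]
  13 = 2·6 + 1   → row F = row D − 2·row E = (1, −8, 11)   [check: −8·70 + 11·51 = 1]
  6 = 6·1 + 0   → remainder 0, stop. gcd = 1 (last nonzero row F).
The gcd is 1, so 51 is invertible mod 70. The last nonzero row gives −8·70 + 11·51 = 1, so t = 11. So 51^(−1) ≡ 11 (mod 70). Verify: 51 · 11 = 561 ≡ 1 (mod 70). ✓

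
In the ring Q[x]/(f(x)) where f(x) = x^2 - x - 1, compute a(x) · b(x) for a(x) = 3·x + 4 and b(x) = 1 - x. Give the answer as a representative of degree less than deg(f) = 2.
a · b ≡ 1 - 4·x (mod f(x))

First multiply in Q[x] without reducing: a · b = -3·x^2 - x + 4. Now divide by f(x) = x^2 - x - 1, eliminating the leading term at each step:
  leading term -3·x^2: subtract (-3)·f(x) = -3·x^2 + 3·x + 3, leaving 1 - 4·x
The degree is now < 2, so this is the remainder. Hence a · b ≡ 1 - 4·x in Q[x]/(f).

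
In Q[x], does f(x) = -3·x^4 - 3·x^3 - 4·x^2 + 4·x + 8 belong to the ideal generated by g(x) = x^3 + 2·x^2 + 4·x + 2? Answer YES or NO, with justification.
NO

In Q[x] the ideal (g) consists of all multiples of g, so f ∈ (g) iff g | f, i.e. iff the remainder of f on division by g is 0. Divide f by g (g is monic, so eliminate the leading term of the running remainder at each step):
  leading term -3·x^4: subtract (-3·x)·g(x) = -3·x^4 - 6·x^3 - 12·x^2 - 6·x, leaving 3·x^3 + 8·x^2 + 10·x + 8
  leading term 3·x^3: subtract (3)·g(x) = 3·x^3 + 6·x^2 + 12·x + 6, leaving 2·x^2 - 2·x + 2
The remainder r(x) = 2·x^2 - 2·x + 2 ≠ 0 (and deg r < deg g), so g ∤ f, i.e. f ∉ (g).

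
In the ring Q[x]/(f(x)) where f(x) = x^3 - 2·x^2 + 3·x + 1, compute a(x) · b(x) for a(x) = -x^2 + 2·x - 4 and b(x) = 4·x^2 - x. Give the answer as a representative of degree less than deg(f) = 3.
First multiply in Q[x] without reducing: a · b = -4·x^4 + 9·x^3 - 18·x^2 + 4·x. Now divide by f(x) = x^3 - 2·x^2 + 3·x + 1, eliminating the leading term at each step:
  leading term -4·x^4: subtract (-4·x)·f(x) = -4·x^4 + 8·x^3 - 12·x^2 - 4·x, leaving x^3 - 6·x^2 + 8·x
  leading term x^3: subtract (1)·f(x) = x^3 - 2·x^2 + 3·x + 1, leaving -4·x^2 + 5·x - 1
The degree is now < 3, so this is the remainder. Hence a · b ≡ -4·x^2 + 5·x - 1 in Q[x]/(f).

Final answer: a · b ≡ -4·x^2 + 5·x - 1 (mod f(x))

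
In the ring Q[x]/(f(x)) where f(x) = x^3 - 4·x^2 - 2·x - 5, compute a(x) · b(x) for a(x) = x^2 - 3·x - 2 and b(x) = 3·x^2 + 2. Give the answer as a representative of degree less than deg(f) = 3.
a · b ≡ 14·x^2 + 15·x + 11 (mod f(x))

First multiply in Q[x] without reducing: a · b = 3·x^4 - 9·x^3 - 4·x^2 - 6·x - 4. Now divide by f(x) = x^3 - 4·x^2 - 2·x - 5, eliminating the leading term at each step:
  leading term 3·x^4: subtract (3·x)·f(x) = 3·x^4 - 12·x^3 - 6·x^2 - 15·x, leaving 3·x^3 + 2·x^2 + 9·x - 4
  leading term 3·x^3: subtract (3)·f(x) = 3·x^3 - 12·x^2 - 6·x - 15, leaving 14·x^2 + 15·x + 11
The degree is now < 3, so this is the remainder. Hence a · b ≡ 14·x^2 + 15·x + 11 in Q[x]/(f).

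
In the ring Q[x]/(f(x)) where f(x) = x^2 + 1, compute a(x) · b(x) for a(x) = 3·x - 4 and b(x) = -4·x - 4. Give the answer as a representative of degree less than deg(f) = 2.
First multiply in Q[x] without reducing: a · b = -12·x^2 + 4·x + 16. Now divide by f(x) = x^2 + 1, eliminating the leading term at each step:
  leading term -12·x^2: subtract (-12)·f(x) = -12·x^2 - 12, leaving 4·x + 28
The degree is now < 2, so this is the remainder. Hence a · b ≡ 4·x + 28 in Q[x]/(f).

Final answer: a · b ≡ 4·x + 28 (mod f(x))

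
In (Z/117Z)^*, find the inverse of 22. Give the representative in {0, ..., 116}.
Apply the extended Euclidean algorithm to (117, 22), tracking rows (r, s, t) with s·117 + t·22 = r. Each division r_prev = q·r_cur + r_new produces the new row as (previous row) − q·(current row):
  row A: (117, 1, 0)   [1·117 + 0·22 = 117]
  row B: (22, 0, 1)   [0·117 + 1·22 = 22]
  117 = 5·22 + 7   → row C = row A − 5·row B = (7, 1, −5)   [check: 1·117 − 5·22 = 7]
  22 = 3·7 + 1   → row D = row B − 3·row C = (1, −3, 16)   [check: −3·117 + 16·22 = 1]
  7 = 7·1 + 0   → remainder 0, stop. gcd = 1 (last nonzero row D).
The gcd is 1, so 22 is invertible mod 117. The last nonzero row gives −3·117 + 16·22 = 1, so t = 16. So 22^(−1) ≡ 16 (mod 117). Verify: 22 · 16 = 352 ≡ 1 (mod 117). ✓

Final answer: 22^(−1) ≡ 16 (mod 117)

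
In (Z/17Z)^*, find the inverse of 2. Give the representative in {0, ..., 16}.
2^(−1) ≡ 9 (mod 17)

Apply the extended Euclidean algorithm to (17, 2), tracking rows (r, s, t) with s·17 + t·2 = r. Each division r_prev = q·r_cur + r_new produces the new row as (previous row) − q·(current row):
  row A: (17, 1, 0)   [1·17 + 0·2 = 17]
  row B: (2, 0, 1)   [0·17 + 1·2 = 2]
  17 = 8·2 + 1   → row C = row A − 8·row B = (1, 1, −8)   [check: 1·17 − 8·2 = 1]
  2 = 2·1 + 0   → remainder 0, stop. gcd = 1 (last nonzero row C).
The gcd is 1, so 2 is invertible mod 17. The last nonzero row gives 1·17 − 8·2 = 1, so t = −8. So 2^(−1) ≡ −8 ≡ 9 (mod 17). Verify: 2 · 9 = 18 ≡ 1 (mod 17). ✓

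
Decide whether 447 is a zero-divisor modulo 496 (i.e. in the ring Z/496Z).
gcd(447, 496) = 1, so 447 is a unit in Z/496Z (it has a multiplicative inverse). A unit cannot be a zero-divisor: if 447·b ≡ 0 then multiplying both sides by 447^(−1) gives b ≡ 0. So 447 is not a zero-divisor.

Final answer: NO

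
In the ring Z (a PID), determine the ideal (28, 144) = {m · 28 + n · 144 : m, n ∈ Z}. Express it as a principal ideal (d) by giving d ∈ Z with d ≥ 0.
In the PID Z, (a, b) is generated by gcd(a, b). Compute gcd(144, 28) with the extended Euclidean algorithm, tracking rows (r, s, t) with s·144 + t·28 = r:
  row A: (144, 1, 0)   [1·144 + 0·28 = 144]
  row B: (28, 0, 1)   [0·144 + 1·28 = 28]
  144 = 5·28 + 4   → row C = row A − 5·row B = (4, 1, −5)   [check: 1·144 − 5·28 = 4]
  28 = 7·4 + 0   → remainder 0, stop. gcd = 4 (last nonzero row C).
So gcd(28, 144) = 4, with Bézout identity 1·144 − 5·28 = 4. Containment (⊇): the Bézout identity exhibits 4 as an element of (28, 144), giving (4) ⊆ (28, 144). Containment (⊆): since 4 | 28 and 4 | 144 (28 = 4·7, 144 = 4·36), every Z-linear combination of 28 and 144 is divisible by 4, so (28, 144) ⊆ (4). Therefore (28, 144) = (4), d = 4.

Final answer: (28, 144) = (4); d = 4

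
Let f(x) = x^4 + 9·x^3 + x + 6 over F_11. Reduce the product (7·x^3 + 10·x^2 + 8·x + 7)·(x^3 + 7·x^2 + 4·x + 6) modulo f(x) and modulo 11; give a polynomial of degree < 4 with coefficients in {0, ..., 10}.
a · b ≡ 4·x^3 + 4·x^2 + 2·x + 4 (mod f(x))

Multiply as integer polynomials: a · b = 7·x^6 + 59·x^5 + 106·x^4 + 145·x^3 + 141·x^2 + 76·x + 42. Reducing coefficients mod 11: a · b ≡ 7·x^6 + 4·x^5 + 7·x^4 + 2·x^3 + 9·x^2 + 10·x + 9. Now divide by f(x) = x^4 + 9·x^3 + x + 6 in F_11[x], eliminating the leading term at each step:
  leading term 7·x^6: subtract (7·x^2)·f(x) = 7·x^6 + 8·x^5 + 7·x^3 + 9·x^2, leaving 7·x^5 + 7·x^4 + 6·x^3 + 10·x + 9 (coefficients mod 11)
  leading term 7·x^5: subtract (7·x)·f(x) = 7·x^5 + 8·x^4 + 7·x^2 + 9·x, leaving 10·x^4 + 6·x^3 + 4·x^2 + x + 9 (coefficients mod 11)
  leading term 10·x^4: subtract (10)·f(x) = 10·x^4 + 2·x^3 + 10·x + 5, leaving 4·x^3 + 4·x^2 + 2·x + 4 (coefficients mod 11)
The degree is now < 4, so this is the remainder. Hence a · b ≡ 4·x^3 + 4·x^2 + 2·x + 4 in F_11[x]/(f).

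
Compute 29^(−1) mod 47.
Apply the extended Euclidean algorithm to (47, 29), tracking rows (r, s, t) with s·47 + t·29 = r. Each division r_prev = q·r_cur + r_new produces the new row as (previous row) − q·(current row):
  row A: (47, 1, 0)   [1·47 + 0·29 = 47]
  row B: (29, 0, 1)   [0·47 + 1·29 = 29]
  47 = 1·29 + 18   → row C = row A − 1·row B = (18, 1, −1)   [check: 1·47 − 1·29 = 18]
  29 = 1·18 + 11   → row D = row B − 1·row C = (11, −1, 2)   [check: −1·47 + 2·29 = 11]
  18 = 1·11 + 7   → row E = row C − 1·row D = (7, 2, −3)   [check: 2·47 − 3·29 = 7]
  11 = 1·7 + 4   → row F = row D − 1·row E = (4, −3, 5)   [check: −3·47 + 5·29 = 4]
  7 = 1·4 + 3   → row G = row E − 1·row F = (3, 5, −8)   [check: 5·47 − 8·29 = 3]
  4 = 1·3 + 1   → row H = row F − 1·row G = (1, −8, 13)   [check: −8·47 + 13·29 = 1]
  3 = 3·1 + 0   → remainder 0, stop. gcd = 1 (last nonzero row H).
The gcd is 1, so 29 is invertible mod 47. The last nonzero row gives −8·47 + 13·29 = 1, so t = 13. So 29^(−1) ≡ 13 (mod 47). Verify: 29 · 13 = 377 ≡ 1 (mod 47). ✓

Final answer: 29^(−1) ≡ 13 (mod 47)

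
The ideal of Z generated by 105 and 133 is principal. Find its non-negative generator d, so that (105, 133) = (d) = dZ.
(105, 133) = (7); d = 7

In the PID Z, (a, b) is generated by gcd(a, b). Compute gcd(133, 105) with the extended Euclidean algorithm, tracking rows (r, s, t) with s·133 + t·105 = r:
  row A: (133, 1, 0)   [1·133 + 0·105 = 133]
  row B: (105, 0, 1)   [0·133 + 1·105 = 105]
  133 = 1·105 + 28   → row C = row A − 1·row B = (28, 1, −1)   [check: 1·133 − 1·105 = 28]
  105 = 3·28 + 21   → row D = row B − 3·row C = (21, −3, 4)   [check: −3·133 + 4·105 = 21]
  28 = 1·21 + 7   → row E = row C − 1·row D = (7, 4, −5)   [check: 4·133 − 5·105 = 7]
  21 = 3·7 + 0   → remainder 0, stop. gcd = 7 (last nonzero row E).
So gcd(105, 133) = 7, with Bézout identity 4·133 − 5·105 = 7. Containment (⊇): the Bézout identity exhibits 7 as an element of (105, 133), giving (7) ⊆ (105, 133). Containment (⊆): since 7 | 105 and 7 | 133 (105 = 7·15, 133 = 7·19), every Z-linear combination of 105 and 133 is divisible by 7, so (105, 133) ⊆ (7). Therefore (105, 133) = (7), d = 7.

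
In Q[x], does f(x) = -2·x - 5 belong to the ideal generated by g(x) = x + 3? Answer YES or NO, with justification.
NO

In Q[x] the ideal (g) consists of all multiples of g, so f ∈ (g) iff g | f, i.e. iff the remainder of f on division by g is 0. Divide f by g (g is monic, so eliminate the leading term of the running remainder at each step):
  leading term -2·x: subtract (-2)·g(x) = -2·x - 6, leaving 1
The remainder r(x) = 1 ≠ 0 (and deg r < deg g), so g ∤ f, i.e. f ∉ (g).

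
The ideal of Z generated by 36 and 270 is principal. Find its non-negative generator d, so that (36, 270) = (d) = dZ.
(36, 270) = (18); d = 18

In the PID Z, (a, b) is generated by gcd(a, b). Compute gcd(270, 36) with the extended Euclidean algorithm, tracking rows (r, s, t) with s·270 + t·36 = r:
  row A: (270, 1, 0)   [1·270 + 0·36 = 270]
  row B: (36, 0, 1)   [0·270 + 1·36 = 36]
  270 = 7·36 + 18   → row C = row A − 7·row B = (18, 1, −7)   [check: 1·270 − 7·36 = 18]
  36 = 2·18 + 0   → remainder 0, stop. gcd = 18 (last nonzero row C).
So gcd(36, 270) = 18, with Bézout identity 1·270 − 7·36 = 18. Containment (⊇): the Bézout identity exhibits 18 as an element of (36, 270), giving (18) ⊆ (36, 270). Containment (⊆): since 18 | 36 and 18 | 270 (36 = 18·2, 270 = 18·15), every Z-linear combination of 36 and 270 is divisible by 18, so (36, 270) ⊆ (18). Therefore (36, 270) = (18), d = 18.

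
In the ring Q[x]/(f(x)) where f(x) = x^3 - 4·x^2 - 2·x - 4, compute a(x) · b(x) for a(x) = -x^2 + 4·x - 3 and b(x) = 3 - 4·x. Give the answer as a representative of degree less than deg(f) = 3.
First multiply in Q[x] without reducing: a · b = 4·x^3 - 19·x^2 + 24·x - 9. Now divide by f(x) = x^3 - 4·x^2 - 2·x - 4, eliminating the leading term at each step:
  leading term 4·x^3: subtract (4)·f(x) = 4·x^3 - 16·x^2 - 8·x - 16, leaving -3·x^2 + 32·x + 7
The degree is now < 3, so this is the remainder. Hence a · b ≡ -3·x^2 + 32·x + 7 in Q[x]/(f).

Final answer: a · b ≡ -3·x^2 + 32·x + 7 (mod f(x))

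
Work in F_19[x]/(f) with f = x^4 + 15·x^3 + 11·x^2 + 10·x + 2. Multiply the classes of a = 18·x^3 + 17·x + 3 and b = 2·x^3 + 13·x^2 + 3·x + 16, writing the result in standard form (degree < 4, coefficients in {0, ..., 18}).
Multiply as integer polynomials: a · b = 36·x^6 + 234·x^5 + 88·x^4 + 515·x^3 + 90·x^2 + 281·x + 48. Reducing coefficients mod 19: a · b ≡ 17·x^6 + 6·x^5 + 12·x^4 + 2·x^3 + 14·x^2 + 15·x + 10. Now divide by f(x) = x^4 + 15·x^3 + 11·x^2 + 10·x + 2 in F_19[x], eliminating the leading term at each step:
  leading term 17·x^6: subtract (17·x^2)·f(x) = 17·x^6 + 8·x^5 + 16·x^4 + 18·x^3 + 15·x^2, leaving 17·x^5 + 15·x^4 + 3·x^3 + 18·x^2 + 15·x + 10 (coefficients mod 19)
  leading term 17·x^5: subtract (17·x)·f(x) = 17·x^5 + 8·x^4 + 16·x^3 + 18·x^2 + 15·x, leaving 7·x^4 + 6·x^3 + 10 (coefficients mod 19)
  leading term 7·x^4: subtract (7)·f(x) = 7·x^4 + 10·x^3 + x^2 + 13·x + 14, leaving 15·x^3 + 18·x^2 + 6·x + 15 (coefficients mod 19)
The degree is now < 4, so this is the remainder. Hence a · b ≡ 15·x^3 + 18·x^2 + 6·x + 15 in F_19[x]/(f).

Final answer: a · b ≡ 15·x^3 + 18·x^2 + 6·x + 15 (mod f(x))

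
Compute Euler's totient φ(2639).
φ is multiplicative, with φ(p^e) = p^e − p^(e−1). Factorise 2639 = 7 · 13 · 29. Then
  φ(2639) = (7 − 1) · (13 − 1) · (29 − 1) = 6 · 12 · 28 = 2016.

Final answer: φ(2639) = 2016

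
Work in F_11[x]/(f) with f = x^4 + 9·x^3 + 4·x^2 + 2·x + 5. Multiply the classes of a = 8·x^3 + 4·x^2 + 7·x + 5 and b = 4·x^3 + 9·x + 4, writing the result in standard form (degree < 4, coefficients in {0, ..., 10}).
Multiply as integer polynomials: a · b = 32·x^6 + 16·x^5 + 100·x^4 + 88·x^3 + 79·x^2 + 73·x + 20. Reducing coefficients mod 11: a · b ≡ 10·x^6 + 5·x^5 + x^4 + 2·x^2 + 7·x + 9. Now divide by f(x) = x^4 + 9·x^3 + 4·x^2 + 2·x + 5 in F_11[x], eliminating the leading term at each step:
  leading term 10·x^6: subtract (10·x^2)·f(x) = 10·x^6 + 2·x^5 + 7·x^4 + 9·x^3 + 6·x^2, leaving 3·x^5 + 5·x^4 + 2·x^3 + 7·x^2 + 7·x + 9 (coefficients mod 11)
  leading term 3·x^5: subtract (3·x)·f(x) = 3·x^5 + 5·x^4 + x^3 + 6·x^2 + 4·x, leaving x^3 + x^2 + 3·x + 9 (coefficients mod 11)
The degree is now < 4, so this is the remainder. Hence a · b ≡ x^3 + x^2 + 3·x + 9 in F_11[x]/(f).

Final answer: a · b ≡ x^3 + x^2 + 3·x + 9 (mod f(x))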